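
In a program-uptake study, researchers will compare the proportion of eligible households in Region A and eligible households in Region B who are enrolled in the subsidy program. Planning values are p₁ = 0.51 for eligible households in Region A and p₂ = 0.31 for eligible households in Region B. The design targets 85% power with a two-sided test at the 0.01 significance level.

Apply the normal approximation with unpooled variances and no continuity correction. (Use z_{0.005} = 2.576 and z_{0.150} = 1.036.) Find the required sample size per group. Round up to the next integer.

n = 152 per group

n = (z_{α/2} + z_β)² · [p₁(1−p₁) + p₂(1−p₂)] / (p₁ − p₂)²
  = (2.576 + 1.036)² · (0.51·0.49 + 0.31·0.69) / (0.20)²
  = (3.612)² · (0.2499 + 0.2139) / 0.0400
  = 13.0465 · 0.4638 / 0.0400
  = 151.27
Round up → n = 152 per group.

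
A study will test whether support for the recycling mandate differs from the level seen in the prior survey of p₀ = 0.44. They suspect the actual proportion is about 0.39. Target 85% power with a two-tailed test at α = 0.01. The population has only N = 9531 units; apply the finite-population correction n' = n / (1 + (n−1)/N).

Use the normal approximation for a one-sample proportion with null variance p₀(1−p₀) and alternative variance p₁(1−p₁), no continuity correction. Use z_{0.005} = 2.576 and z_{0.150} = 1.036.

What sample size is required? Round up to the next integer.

n = 1124

n = [z_{α/2}·√(p₀q₀) + z_β·√(p₁q₁)]² / (p₁ − p₀)²
  = [2.576·√(0.44·0.56) + 1.036·√(0.39·0.61)]² / (-0.05)²
  = [2.576·0.4964 + 1.036·0.4877]² / 0.0025
  = [1.7840]² / 0.0025
  = 1273.06
Finite-population correction (N = 9531): 1273.06 / (1 + (1273.06 − 1)/9531) = 1123.16.
Round up → n = 1124.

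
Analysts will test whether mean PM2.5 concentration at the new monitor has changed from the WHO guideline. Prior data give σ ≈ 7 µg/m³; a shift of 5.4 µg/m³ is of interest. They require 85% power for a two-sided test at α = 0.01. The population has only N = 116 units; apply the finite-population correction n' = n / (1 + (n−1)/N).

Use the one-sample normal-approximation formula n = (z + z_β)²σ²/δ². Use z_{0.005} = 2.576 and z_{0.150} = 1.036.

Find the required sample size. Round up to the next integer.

n = (z_{α/2} + z_β)² · σ² / δ²
  = (2.576 + 1.036)² · 7² / 5.4²
  = 13.0465 · 49 / 29.16
  = 21.92
Finite-population correction (N = 116): 21.92 / (1 + (21.92 − 1)/116) = 18.57.
Round up → n = 19.

n = 19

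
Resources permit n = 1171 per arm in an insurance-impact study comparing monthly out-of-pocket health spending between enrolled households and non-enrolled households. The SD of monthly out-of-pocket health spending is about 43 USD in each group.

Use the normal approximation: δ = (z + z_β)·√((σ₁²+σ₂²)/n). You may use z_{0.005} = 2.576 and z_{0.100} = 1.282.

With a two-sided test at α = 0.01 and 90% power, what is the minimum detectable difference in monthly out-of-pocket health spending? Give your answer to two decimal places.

δ = (z_{α/2} + z_β) · √((σ₁²+σ₂²)/n)
  = (2.576 + 1.282) · √(3698/1171)
  = 3.858 · √3.158
  = 3.858 · 1.7771
  = 6.8559

Minimum detectable difference ≈ 6.86 USD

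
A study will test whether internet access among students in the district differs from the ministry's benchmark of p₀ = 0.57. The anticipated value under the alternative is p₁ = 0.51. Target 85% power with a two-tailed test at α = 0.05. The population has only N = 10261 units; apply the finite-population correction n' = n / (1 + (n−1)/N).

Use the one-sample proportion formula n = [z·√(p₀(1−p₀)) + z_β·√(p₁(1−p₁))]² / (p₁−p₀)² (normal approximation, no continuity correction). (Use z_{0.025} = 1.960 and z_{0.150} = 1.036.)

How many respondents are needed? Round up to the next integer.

n = 581

n = [z_{α/2}·√(p₀q₀) + z_β·√(p₁q₁)]² / (p₁ − p₀)²
  = [1.960·√(0.57·0.43) + 1.036·√(0.51·0.49)]² / (-0.06)²
  = [1.960·0.4951 + 1.036·0.4999]² / 0.0036
  = [1.4882]² / 0.0036
  = 615.24
Finite-population correction (N = 10261): 615.24 / (1 + (615.24 − 1)/10261) = 580.49.
Round up → n = 581.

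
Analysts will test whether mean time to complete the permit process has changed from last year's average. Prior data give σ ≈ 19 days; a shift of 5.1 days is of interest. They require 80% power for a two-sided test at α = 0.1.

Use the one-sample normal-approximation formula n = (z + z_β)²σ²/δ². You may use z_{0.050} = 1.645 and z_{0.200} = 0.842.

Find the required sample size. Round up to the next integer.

n = (z_{α/2} + z_β)² · σ² / δ²
  = (1.645 + 0.842)² · 19² / 5.1²
  = 6.1852 · 361 / 26.01
  = 85.85
Round up → n = 86.

n = 86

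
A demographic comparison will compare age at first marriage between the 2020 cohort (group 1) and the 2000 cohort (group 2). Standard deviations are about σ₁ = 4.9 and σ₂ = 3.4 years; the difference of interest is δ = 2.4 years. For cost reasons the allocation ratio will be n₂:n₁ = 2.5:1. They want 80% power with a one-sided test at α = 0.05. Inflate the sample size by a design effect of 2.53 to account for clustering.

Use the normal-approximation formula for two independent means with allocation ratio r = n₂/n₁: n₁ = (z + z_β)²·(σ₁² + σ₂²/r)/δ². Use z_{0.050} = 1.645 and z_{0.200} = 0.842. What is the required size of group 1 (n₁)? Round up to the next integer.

n₁ = (z_α + z_β)² · (σ₁² + σ₂²/r) / δ²
   = (1.645 + 0.842)² · (4.9² + 3.4²/2.5) / 2.4²
   = 6.1852 · (24.01 + 4.624) / 5.76
   = 6.1852 · 28.634 / 5.76
   = 30.75
Design effect: 2.53 × 30.75 = 77.79.
Round up → n₁ = 78; n₂ = r·n₁ = 2.5 × 78 = 195.

n₁ = 78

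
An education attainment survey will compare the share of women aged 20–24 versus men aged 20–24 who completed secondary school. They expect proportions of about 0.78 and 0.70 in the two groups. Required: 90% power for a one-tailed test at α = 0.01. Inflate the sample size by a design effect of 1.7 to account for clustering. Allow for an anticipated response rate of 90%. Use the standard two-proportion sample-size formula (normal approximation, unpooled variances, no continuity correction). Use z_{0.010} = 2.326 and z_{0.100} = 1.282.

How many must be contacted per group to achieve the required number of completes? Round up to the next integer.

n = (z_α + z_β)² · [p₁(1−p₁) + p₂(1−p₂)] / (p₁ − p₂)²
  = (2.326 + 1.282)² · (0.78·0.22 + 0.70·0.30) / (0.08)²
  = (3.608)² · (0.1716 + 0.2100) / 0.0064
  = 13.0177 · 0.3816 / 0.0064
  = 776.18
Design effect: 1.7 × 776.18 = 1319.50.
Adjust for 90% response: 1319.50 / 0.90 = 1466.11.
Round up → n = 1467 per group.

n = 1467 per group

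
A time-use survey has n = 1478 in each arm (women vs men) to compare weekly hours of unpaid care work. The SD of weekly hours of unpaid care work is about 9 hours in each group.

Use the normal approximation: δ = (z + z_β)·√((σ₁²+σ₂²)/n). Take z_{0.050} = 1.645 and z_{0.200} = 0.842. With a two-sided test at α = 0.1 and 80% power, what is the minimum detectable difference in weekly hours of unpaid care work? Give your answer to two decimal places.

Minimum detectable difference ≈ 0.82 hours

δ = (z_{α/2} + z_β) · √((σ₁²+σ₂²)/n)
  = (1.645 + 0.842) · √(162/1478)
  = 2.487 · √0.10961
  = 2.487 · 0.3311
  = 0.8234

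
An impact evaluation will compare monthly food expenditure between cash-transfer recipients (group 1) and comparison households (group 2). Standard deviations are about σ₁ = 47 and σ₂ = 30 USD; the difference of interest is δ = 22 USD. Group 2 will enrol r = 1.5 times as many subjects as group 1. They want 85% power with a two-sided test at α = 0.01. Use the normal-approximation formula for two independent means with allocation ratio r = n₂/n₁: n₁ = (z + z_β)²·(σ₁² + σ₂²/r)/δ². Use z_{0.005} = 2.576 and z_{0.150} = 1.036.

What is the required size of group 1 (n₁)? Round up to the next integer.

n₁ = 76

n₁ = (z_{α/2} + z_β)² · (σ₁² + σ₂²/r) / δ²
   = (2.576 + 1.036)² · (47² + 30²/1.5) / 22²
   = 13.0465 · (2209 + 600) / 484
   = 13.0465 · 2809 / 484
   = 75.72
Round up → n₁ = 76; n₂ = r·n₁ = 1.5 × 76 = 114.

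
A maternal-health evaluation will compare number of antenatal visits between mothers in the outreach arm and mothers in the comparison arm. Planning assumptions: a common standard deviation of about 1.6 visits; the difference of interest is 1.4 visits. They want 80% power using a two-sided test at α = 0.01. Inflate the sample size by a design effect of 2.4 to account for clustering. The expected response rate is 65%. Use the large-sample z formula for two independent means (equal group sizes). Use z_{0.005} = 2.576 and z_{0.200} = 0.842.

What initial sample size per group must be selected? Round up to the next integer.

n = 113 per group

n = (z_{α/2} + z_β)² · (σ₁² + σ₂²) / δ²
  = (2.576 + 0.842)² · (2·1.6² = 5.12) / 1.4²
  = 11.6827 · 5.12 / 1.96
  = 30.52
Design effect: 2.4 × 30.52 = 73.24.
Adjust for 65% response: 73.24 / 0.65 = 112.68.
Round up → n = 113 per group.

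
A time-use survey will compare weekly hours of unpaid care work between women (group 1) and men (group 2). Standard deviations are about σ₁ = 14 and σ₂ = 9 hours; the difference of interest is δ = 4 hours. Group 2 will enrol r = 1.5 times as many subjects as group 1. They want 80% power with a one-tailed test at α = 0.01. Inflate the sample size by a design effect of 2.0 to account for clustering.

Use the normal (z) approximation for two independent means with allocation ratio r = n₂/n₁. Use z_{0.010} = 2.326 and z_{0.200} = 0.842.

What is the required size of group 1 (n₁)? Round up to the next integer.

n₁ = (z_α + z_β)² · (σ₁² + σ₂²/r) / δ²
   = (2.326 + 0.842)² · (14² + 9²/1.5) / 4²
   = 10.0362 · (196 + 54) / 16
   = 10.0362 · 250 / 16
   = 156.82
Design effect: 2.0 × 156.82 = 313.63.
Round up → n₁ = 314; n₂ = r·n₁ = 1.5 × 314 = 471.

n₁ = 314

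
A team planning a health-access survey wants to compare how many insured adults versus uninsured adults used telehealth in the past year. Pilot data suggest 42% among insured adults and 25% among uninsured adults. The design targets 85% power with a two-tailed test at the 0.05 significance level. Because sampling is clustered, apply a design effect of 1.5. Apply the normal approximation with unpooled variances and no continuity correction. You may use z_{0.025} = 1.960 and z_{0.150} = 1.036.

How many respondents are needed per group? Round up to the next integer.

n = 201 per group

n = (z_{α/2} + z_β)² · [p₁(1−p₁) + p₂(1−p₂)] / (p₁ − p₂)²
  = (1.960 + 1.036)² · (0.42·0.58 + 0.25·0.75) / (0.17)²
  = (2.996)² · (0.2436 + 0.1875) / 0.0289
  = 8.9760 · 0.4311 / 0.0289
  = 133.89
Design effect: 1.5 × 133.89 = 200.84.
Round up → n = 201 per group.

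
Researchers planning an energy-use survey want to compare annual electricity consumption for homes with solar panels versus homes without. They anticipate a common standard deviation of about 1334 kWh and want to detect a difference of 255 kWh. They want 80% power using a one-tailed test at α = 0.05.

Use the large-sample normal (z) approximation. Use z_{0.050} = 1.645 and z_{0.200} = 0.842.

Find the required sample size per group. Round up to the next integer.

n = (z_α + z_β)² · (σ₁² + σ₂²) / δ²
  = (1.645 + 0.842)² · (2·1334² = 3559112) / 255²
  = 6.1852 · 3559112 / 65025
  = 338.54
Round up → n = 339 per group.

n = 339 per group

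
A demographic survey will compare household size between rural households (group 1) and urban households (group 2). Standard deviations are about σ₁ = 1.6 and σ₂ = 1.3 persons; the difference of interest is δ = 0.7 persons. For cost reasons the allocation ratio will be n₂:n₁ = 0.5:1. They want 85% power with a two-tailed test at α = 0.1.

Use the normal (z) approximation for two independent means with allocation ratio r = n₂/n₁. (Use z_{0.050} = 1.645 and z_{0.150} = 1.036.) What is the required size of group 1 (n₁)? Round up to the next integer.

n₁ = 88

n₁ = (z_{α/2} + z_β)² · (σ₁² + σ₂²/r) / δ²
   = (1.645 + 1.036)² · (1.6² + 1.3²/0.5) / 0.7²
   = 7.1878 · (2.56 + 3.38) / 0.49
   = 7.1878 · 5.94 / 0.49
   = 87.13
Round up → n₁ = 88; n₂ = r·n₁ = 0.5 × 88 = 44.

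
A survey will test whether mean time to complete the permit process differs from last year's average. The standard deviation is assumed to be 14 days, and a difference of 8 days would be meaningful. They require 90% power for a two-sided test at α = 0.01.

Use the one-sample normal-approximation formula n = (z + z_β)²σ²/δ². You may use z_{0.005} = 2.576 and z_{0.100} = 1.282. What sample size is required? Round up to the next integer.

n = (z_{α/2} + z_β)² · σ² / δ²
  = (2.576 + 1.282)² · 14² / 8²
  = 14.8842 · 196 / 64
  = 45.58
Round up → n = 46.

n = 46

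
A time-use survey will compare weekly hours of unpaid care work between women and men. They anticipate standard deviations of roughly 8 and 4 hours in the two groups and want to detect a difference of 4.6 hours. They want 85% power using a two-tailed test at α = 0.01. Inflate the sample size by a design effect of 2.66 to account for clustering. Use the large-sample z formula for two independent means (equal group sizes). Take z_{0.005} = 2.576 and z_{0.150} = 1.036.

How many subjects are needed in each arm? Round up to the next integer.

n = (z_{α/2} + z_β)² · (σ₁² + σ₂²) / δ²
  = (2.576 + 1.036)² · (8² + 4² = 80) / 4.6²
  = 13.0465 · 80 / 21.16
  = 49.33
Design effect: 2.66 × 49.33 = 131.21.
Round up → n = 132 per group.

n = 132 per group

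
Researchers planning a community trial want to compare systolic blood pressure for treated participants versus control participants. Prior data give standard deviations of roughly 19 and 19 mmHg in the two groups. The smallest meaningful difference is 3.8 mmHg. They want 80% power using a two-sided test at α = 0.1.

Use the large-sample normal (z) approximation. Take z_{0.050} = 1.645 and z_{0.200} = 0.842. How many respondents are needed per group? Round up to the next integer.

n = (z_{α/2} + z_β)² · (σ₁² + σ₂²) / δ²
  = (1.645 + 0.842)² · (19² + 19² = 722) / 3.8²
  = 6.1852 · 722 / 14.44
  = 309.26
Round up → n = 310 per group.

n = 310 per group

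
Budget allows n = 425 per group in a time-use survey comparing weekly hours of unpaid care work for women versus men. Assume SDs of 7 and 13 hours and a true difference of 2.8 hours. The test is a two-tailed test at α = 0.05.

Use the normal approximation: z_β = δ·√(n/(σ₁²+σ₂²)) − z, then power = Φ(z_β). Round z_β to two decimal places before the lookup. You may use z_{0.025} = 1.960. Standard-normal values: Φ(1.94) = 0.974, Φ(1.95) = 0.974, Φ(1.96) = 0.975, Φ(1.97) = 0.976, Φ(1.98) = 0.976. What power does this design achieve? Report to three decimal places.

z_β = δ·√(n/(σ₁²+σ₂²)) − z_{α/2}
    = 2.8 · √(425/218) − 1.960
    = 2.8 · 1.39626 − 1.960
    = 3.9095 − 1.960 = 1.9495 → 1.95
Power = Φ(1.95) = 0.974.

Power ≈ 0.974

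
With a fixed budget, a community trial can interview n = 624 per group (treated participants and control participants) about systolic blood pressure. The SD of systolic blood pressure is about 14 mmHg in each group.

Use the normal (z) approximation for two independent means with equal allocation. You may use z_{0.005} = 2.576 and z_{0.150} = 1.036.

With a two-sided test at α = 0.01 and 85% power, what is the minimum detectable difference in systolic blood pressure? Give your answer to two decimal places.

δ = (z_{α/2} + z_β) · √((σ₁²+σ₂²)/n)
  = (2.576 + 1.036) · √(392/624)
  = 3.612 · √0.62821
  = 3.612 · 0.7926
  = 2.8628

Minimum detectable difference ≈ 2.86 mmHg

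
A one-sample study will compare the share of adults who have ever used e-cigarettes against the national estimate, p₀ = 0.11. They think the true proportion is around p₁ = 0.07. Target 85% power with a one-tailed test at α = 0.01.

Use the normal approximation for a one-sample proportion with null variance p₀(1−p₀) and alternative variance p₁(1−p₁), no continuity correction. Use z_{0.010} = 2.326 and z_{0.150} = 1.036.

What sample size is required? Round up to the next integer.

n = 616

n = [z_α·√(p₀q₀) + z_β·√(p₁q₁)]² / (p₁ − p₀)²
  = [2.326·√(0.11·0.89) + 1.036·√(0.07·0.93)]² / (-0.04)²
  = [2.326·0.3129 + 1.036·0.2551]² / 0.0016
  = [0.9921]² / 0.0016
  = 615.18
Round up → n = 616.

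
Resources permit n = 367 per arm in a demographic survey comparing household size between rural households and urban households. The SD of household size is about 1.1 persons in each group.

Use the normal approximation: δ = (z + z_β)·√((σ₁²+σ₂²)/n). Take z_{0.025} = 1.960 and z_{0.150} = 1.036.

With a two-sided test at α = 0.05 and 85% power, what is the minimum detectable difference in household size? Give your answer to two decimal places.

δ = (z_{α/2} + z_β) · √((σ₁²+σ₂²)/n)
  = (1.960 + 1.036) · √(2.42/367)
  = 2.996 · √0.00659
  = 2.996 · 0.0812
  = 0.2433

Minimum detectable difference ≈ 0.24 persons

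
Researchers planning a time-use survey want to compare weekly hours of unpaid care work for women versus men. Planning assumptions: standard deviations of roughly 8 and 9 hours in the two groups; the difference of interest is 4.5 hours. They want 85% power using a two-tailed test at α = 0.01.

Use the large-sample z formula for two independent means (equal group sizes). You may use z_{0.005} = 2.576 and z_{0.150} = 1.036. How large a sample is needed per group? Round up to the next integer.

n = (z_{α/2} + z_β)² · (σ₁² + σ₂²) / δ²
  = (2.576 + 1.036)² · (8² + 9² = 145) / 4.5²
  = 13.0465 · 145 / 20.25
  = 93.42
Round up → n = 94 per group.

n = 94 per group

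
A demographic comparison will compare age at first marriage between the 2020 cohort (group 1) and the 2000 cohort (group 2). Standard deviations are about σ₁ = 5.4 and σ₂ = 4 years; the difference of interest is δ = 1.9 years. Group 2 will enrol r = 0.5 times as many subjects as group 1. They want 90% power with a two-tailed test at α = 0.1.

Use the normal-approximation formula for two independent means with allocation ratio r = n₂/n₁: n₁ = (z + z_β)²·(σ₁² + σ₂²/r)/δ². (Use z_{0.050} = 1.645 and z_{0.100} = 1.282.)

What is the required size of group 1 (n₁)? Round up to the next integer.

n₁ = (z_{α/2} + z_β)² · (σ₁² + σ₂²/r) / δ²
   = (1.645 + 1.282)² · (5.4² + 4²/0.5) / 1.9²
   = 8.5673 · (29.16 + 32) / 3.61
   = 8.5673 · 61.16 / 3.61
   = 145.15
Round up → n₁ = 146; n₂ = r·n₁ = 0.5 × 146 = 73.

n₁ = 146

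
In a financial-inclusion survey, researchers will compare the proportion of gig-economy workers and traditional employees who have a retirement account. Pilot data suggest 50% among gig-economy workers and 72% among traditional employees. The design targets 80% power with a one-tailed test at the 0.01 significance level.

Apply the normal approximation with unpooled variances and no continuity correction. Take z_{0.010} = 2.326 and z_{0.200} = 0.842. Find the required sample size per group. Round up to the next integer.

n = (z_α + z_β)² · [p₁(1−p₁) + p₂(1−p₂)] / (p₁ − p₂)²
  = (2.326 + 0.842)² · (0.50·0.50 + 0.72·0.28) / (-0.22)²
  = (3.168)² · (0.2500 + 0.2016) / 0.0484
  = 10.0362 · 0.4516 / 0.0484
  = 93.64
Round up → n = 94 per group.

n = 94 per group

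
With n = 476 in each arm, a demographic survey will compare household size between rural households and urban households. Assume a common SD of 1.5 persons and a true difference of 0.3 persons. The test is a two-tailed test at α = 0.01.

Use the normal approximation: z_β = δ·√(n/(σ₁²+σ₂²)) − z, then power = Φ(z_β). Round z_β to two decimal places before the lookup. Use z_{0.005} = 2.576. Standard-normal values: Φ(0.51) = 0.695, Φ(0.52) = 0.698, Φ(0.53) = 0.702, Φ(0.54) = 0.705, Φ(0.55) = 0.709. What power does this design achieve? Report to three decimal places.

z_β = δ·√(n/(σ₁²+σ₂²)) − z_{α/2}
    = 0.3 · √(476/4.5) − 2.576
    = 0.3 · 10.28483 − 2.576
    = 3.0854 − 2.576 = 0.5094 → 0.51
Power = Φ(0.51) = 0.695.

Power ≈ 0.695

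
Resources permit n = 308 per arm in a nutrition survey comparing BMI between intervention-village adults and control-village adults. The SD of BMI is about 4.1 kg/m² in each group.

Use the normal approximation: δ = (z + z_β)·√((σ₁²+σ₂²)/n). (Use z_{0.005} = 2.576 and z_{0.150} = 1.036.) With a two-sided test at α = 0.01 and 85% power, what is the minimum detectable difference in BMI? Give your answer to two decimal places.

Minimum detectable difference ≈ 1.19 kg/m²

δ = (z_{α/2} + z_β) · √((σ₁²+σ₂²)/n)
  = (2.576 + 1.036) · √(33.62/308)
  = 3.612 · √0.10916
  = 3.612 · 0.3304
  = 1.1934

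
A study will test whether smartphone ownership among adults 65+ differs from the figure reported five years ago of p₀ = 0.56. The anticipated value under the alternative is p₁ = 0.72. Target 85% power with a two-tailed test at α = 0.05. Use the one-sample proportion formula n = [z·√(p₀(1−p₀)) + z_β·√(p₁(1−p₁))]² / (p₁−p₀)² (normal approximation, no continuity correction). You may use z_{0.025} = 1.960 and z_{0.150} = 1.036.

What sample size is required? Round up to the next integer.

n = [z_{α/2}·√(p₀q₀) + z_β·√(p₁q₁)]² / (p₁ − p₀)²
  = [1.960·√(0.56·0.44) + 1.036·√(0.72·0.28)]² / (0.16)²
  = [1.960·0.4964 + 1.036·0.4490]² / 0.0256
  = [1.4381]² / 0.0256
  = 80.78
Round up → n = 81.

n = 81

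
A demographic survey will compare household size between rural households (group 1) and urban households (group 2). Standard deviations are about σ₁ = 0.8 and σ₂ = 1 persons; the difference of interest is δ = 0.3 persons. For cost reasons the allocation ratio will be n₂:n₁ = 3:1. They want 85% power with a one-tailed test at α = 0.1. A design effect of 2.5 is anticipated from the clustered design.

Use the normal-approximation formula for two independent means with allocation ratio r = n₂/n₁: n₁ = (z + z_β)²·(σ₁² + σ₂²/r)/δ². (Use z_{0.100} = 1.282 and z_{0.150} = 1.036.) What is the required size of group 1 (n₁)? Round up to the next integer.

n₁ = (z_α + z_β)² · (σ₁² + σ₂²/r) / δ²
   = (1.282 + 1.036)² · (0.8² + 1²/3) / 0.3²
   = 5.3731 · (0.64 + 0.33333) / 0.09
   = 5.3731 · 0.97333 / 0.09
   = 58.11
Design effect: 2.5 × 58.11 = 145.27.
Round up → n₁ = 146; n₂ = r·n₁ = 3 × 146 = 438.

n₁ = 146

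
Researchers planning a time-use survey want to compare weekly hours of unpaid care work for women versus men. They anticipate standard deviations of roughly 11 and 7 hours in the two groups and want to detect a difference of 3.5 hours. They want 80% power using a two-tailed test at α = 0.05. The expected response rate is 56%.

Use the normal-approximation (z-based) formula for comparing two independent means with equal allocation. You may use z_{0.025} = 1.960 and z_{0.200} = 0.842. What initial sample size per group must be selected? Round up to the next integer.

n = 195 per group

n = (z_{α/2} + z_β)² · (σ₁² + σ₂²) / δ²
  = (1.960 + 0.842)² · (11² + 7² = 170) / 3.5²
  = 7.8512 · 170 / 12.25
  = 108.96
Adjust for 56% response: 108.96 / 0.56 = 194.56.
Round up → n = 195 per group.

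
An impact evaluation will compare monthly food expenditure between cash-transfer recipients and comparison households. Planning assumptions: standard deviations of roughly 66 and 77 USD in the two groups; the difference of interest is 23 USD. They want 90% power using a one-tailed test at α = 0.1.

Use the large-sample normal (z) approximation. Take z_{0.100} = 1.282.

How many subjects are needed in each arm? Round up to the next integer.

n = 128 per group

n = (z_α + z_β)² · (σ₁² + σ₂²) / δ²
  = (1.282 + 1.282)² · (66² + 77² = 10285) / 23²
  = 6.5741 · 10285 / 529
  = 127.82
Round up → n = 128 per group.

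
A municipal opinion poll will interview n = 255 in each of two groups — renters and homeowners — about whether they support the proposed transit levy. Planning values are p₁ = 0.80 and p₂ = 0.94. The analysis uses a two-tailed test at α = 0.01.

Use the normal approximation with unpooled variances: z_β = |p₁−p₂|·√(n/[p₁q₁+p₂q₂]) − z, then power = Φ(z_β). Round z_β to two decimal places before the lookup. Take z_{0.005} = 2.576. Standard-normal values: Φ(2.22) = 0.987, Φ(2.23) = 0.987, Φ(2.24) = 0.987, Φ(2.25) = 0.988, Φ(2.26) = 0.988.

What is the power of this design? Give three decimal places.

Power ≈ 0.987

z_β = |p₁−p₂|·√(n/[p₁q₁+p₂q₂]) − z_{α/2}
    = 0.14 · √(255/0.2164) − 2.576
    = 0.14 · 34.3274 − 2.576
    = 4.8058 − 2.576 = 2.2298 → 2.23
Power = Φ(2.23) = 0.987.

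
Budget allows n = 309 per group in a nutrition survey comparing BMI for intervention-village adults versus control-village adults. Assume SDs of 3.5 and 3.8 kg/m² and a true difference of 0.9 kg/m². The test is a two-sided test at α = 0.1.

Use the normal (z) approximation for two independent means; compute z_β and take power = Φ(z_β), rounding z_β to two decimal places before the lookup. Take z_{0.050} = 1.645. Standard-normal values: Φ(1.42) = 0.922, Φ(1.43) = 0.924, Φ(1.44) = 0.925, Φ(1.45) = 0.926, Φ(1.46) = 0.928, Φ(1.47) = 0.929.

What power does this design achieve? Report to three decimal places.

z_β = δ·√(n/(σ₁²+σ₂²)) − z_{α/2}
    = 0.9 · √(309/26.69) − 1.645
    = 0.9 · 3.40255 − 1.645
    = 3.0623 − 1.645 = 1.4173 → 1.42
Power = Φ(1.42) = 0.922.

Power ≈ 0.922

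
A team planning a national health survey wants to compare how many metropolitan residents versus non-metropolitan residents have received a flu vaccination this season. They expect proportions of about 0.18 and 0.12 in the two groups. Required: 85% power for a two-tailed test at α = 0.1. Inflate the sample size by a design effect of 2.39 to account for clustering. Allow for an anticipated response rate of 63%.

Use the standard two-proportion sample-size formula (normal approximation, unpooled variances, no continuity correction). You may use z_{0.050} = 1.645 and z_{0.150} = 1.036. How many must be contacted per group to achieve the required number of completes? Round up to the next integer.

n = (z_{α/2} + z_β)² · [p₁(1−p₁) + p₂(1−p₂)] / (p₁ − p₂)²
  = (1.645 + 1.036)² · (0.18·0.82 + 0.12·0.88) / (0.06)²
  = (2.681)² · (0.1476 + 0.1056) / 0.0036
  = 7.1878 · 0.2532 / 0.0036
  = 505.54
Design effect: 2.39 × 505.54 = 1208.24.
Adjust for 63% response: 1208.24 / 0.63 = 1917.84.
Round up → n = 1918 per group.

n = 1918 per group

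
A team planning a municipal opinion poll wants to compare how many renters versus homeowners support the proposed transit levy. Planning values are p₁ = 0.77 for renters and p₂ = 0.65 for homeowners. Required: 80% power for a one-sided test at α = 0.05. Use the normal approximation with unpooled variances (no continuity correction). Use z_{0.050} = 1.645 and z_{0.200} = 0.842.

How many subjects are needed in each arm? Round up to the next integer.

n = 174 per group

n = (z_α + z_β)² · [p₁(1−p₁) + p₂(1−p₂)] / (p₁ − p₂)²
  = (1.645 + 0.842)² · (0.77·0.23 + 0.65·0.35) / (0.12)²
  = (2.487)² · (0.1771 + 0.2275) / 0.0144
  = 6.1852 · 0.4046 / 0.0144
  = 173.79
Round up → n = 174 per group.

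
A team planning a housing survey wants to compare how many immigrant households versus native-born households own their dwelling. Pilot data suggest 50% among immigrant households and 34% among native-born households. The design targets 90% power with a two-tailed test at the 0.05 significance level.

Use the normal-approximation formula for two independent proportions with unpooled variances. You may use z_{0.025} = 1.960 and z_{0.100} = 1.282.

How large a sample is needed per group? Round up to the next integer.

n = (z_{α/2} + z_β)² · [p₁(1−p₁) + p₂(1−p₂)] / (p₁ − p₂)²
  = (1.960 + 1.282)² · (0.50·0.50 + 0.34·0.66) / (0.16)²
  = (3.242)² · (0.2500 + 0.2244) / 0.0256
  = 10.5106 · 0.4744 / 0.0256
  = 194.77
Round up → n = 195 per group.

n = 195 per group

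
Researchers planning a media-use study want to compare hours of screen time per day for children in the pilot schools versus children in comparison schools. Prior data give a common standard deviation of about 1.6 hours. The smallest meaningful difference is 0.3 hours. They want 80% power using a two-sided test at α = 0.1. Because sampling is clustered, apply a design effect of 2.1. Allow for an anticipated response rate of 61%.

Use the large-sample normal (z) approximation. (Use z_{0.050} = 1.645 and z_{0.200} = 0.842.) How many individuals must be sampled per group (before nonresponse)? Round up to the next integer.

n = (z_{α/2} + z_β)² · (σ₁² + σ₂²) / δ²
  = (1.645 + 0.842)² · (2·1.6² = 5.12) / 0.3²
  = 6.1852 · 5.12 / 0.09
  = 351.87
Design effect: 2.1 × 351.87 = 738.92.
Adjust for 61% response: 738.92 / 0.61 = 1211.35.
Round up → n = 1212 per group.

n = 1212 per group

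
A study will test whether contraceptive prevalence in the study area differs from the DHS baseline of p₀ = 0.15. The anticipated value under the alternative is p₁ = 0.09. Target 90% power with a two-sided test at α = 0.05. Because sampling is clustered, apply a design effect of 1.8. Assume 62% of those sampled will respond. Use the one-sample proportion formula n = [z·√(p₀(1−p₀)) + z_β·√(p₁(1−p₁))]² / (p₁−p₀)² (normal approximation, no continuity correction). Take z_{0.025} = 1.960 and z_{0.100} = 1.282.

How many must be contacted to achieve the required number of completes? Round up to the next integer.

n = [z_{α/2}·√(p₀q₀) + z_β·√(p₁q₁)]² / (p₁ − p₀)²
  = [1.960·√(0.15·0.85) + 1.282·√(0.09·0.91)]² / (-0.06)²
  = [1.960·0.3571 + 1.282·0.2862]² / 0.0036
  = [1.0667]² / 0.0036
  = 316.10
Design effect: 1.8 × 316.10 = 568.97.
Adjust for 62% response: 568.97 / 0.62 = 917.70.
Round up → n = 918.

n = 918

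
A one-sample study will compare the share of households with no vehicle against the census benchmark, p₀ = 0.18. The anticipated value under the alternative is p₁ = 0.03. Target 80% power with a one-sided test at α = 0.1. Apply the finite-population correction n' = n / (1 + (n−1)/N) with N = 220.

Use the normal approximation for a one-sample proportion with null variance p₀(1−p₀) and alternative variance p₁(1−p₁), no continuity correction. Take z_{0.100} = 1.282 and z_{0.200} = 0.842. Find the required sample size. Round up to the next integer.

n = [z_α·√(p₀q₀) + z_β·√(p₁q₁)]² / (p₁ − p₀)²
  = [1.282·√(0.18·0.82) + 0.842·√(0.03·0.97)]² / (-0.15)²
  = [1.282·0.3842 + 0.842·0.1706]² / 0.0225
  = [0.6362]² / 0.0225
  = 17.99
Finite-population correction (N = 220): 17.99 / (1 + (17.99 − 1)/220) = 16.70.
Round up → n = 17.

n = 17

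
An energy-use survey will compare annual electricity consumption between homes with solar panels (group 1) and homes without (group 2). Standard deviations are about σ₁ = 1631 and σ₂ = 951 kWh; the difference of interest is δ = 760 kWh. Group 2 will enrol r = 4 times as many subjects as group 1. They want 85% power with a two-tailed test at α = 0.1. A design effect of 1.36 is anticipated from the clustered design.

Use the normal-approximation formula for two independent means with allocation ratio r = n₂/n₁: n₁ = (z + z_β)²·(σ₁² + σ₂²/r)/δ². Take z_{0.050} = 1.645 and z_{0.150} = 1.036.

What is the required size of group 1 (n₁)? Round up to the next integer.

n₁ = (z_{α/2} + z_β)² · (σ₁² + σ₂²/r) / δ²
   = (1.645 + 1.036)² · (1631² + 951²/4) / 760²
   = 7.1878 · (2660161 + 226100.2) / 577600
   = 7.1878 · 2886261.2 / 577600
   = 35.92
Design effect: 1.36 × 35.92 = 48.85.
Round up → n₁ = 49; n₂ = r·n₁ = 4 × 49 = 196.

n₁ = 49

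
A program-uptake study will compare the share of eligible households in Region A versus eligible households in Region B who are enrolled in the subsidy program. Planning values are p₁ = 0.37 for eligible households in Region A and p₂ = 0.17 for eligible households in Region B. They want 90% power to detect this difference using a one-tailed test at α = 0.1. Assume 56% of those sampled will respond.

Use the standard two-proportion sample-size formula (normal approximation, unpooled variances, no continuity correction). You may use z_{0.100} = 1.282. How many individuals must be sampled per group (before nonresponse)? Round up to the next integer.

n = (z_α + z_β)² · [p₁(1−p₁) + p₂(1−p₂)] / (p₁ − p₂)²
  = (1.282 + 1.282)² · (0.37·0.63 + 0.17·0.83) / (0.20)²
  = (2.564)² · (0.2331 + 0.1411) / 0.0400
  = 6.5741 · 0.3742 / 0.0400
  = 61.50
Adjust for 56% response: 61.50 / 0.56 = 109.82.
Round up → n = 110 per group.

n = 110 per group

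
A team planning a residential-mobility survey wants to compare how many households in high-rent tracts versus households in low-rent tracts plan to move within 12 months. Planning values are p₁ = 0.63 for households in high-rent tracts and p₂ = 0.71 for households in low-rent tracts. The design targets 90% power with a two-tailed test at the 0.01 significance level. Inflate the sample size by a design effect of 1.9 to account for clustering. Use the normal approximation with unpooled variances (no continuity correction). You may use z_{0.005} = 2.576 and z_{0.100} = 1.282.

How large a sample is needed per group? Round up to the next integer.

n = 1940 per group

n = (z_{α/2} + z_β)² · [p₁(1−p₁) + p₂(1−p₂)] / (p₁ − p₂)²
  = (2.576 + 1.282)² · (0.63·0.37 + 0.71·0.29) / (-0.08)²
  = (3.858)² · (0.2331 + 0.2059) / 0.0064
  = 14.8842 · 0.4390 / 0.0064
  = 1020.96
Design effect: 1.9 × 1020.96 = 1939.83.
Round up → n = 1940 per group.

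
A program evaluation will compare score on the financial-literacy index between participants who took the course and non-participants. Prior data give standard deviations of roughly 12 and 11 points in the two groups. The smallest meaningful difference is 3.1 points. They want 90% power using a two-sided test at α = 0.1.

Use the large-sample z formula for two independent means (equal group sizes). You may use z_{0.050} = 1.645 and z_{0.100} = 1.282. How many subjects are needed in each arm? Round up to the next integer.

n = (z_{α/2} + z_β)² · (σ₁² + σ₂²) / δ²
  = (1.645 + 1.282)² · (12² + 11² = 265) / 3.1²
  = 8.5673 · 265 / 9.61
  = 236.25
Round up → n = 237 per group.

n = 237 per group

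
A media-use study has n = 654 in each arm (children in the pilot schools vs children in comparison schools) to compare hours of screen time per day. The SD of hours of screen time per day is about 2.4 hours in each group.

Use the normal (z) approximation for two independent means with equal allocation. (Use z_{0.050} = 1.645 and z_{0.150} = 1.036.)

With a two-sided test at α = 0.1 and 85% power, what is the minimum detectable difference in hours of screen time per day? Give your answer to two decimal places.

δ = (z_{α/2} + z_β) · √((σ₁²+σ₂²)/n)
  = (1.645 + 1.036) · √(11.52/654)
  = 2.681 · √0.01761
  = 2.681 · 0.1327
  = 0.3558

Minimum detectable difference ≈ 0.36 hours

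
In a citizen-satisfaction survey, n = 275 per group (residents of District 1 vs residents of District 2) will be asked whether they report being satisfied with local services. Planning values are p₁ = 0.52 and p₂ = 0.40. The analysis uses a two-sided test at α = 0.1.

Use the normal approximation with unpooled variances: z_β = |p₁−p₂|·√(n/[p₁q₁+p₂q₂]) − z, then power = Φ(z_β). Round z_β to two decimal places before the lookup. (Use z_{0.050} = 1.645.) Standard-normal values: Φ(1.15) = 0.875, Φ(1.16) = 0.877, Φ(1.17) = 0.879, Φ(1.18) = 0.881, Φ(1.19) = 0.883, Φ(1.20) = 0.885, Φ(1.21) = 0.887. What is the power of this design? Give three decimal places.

Power ≈ 0.885

z_β = |p₁−p₂|·√(n/[p₁q₁+p₂q₂]) − z_{α/2}
    = 0.12 · √(275/0.4896) − 1.645
    = 0.12 · 23.6999 − 1.645
    = 2.8440 − 1.645 = 1.1990 → 1.20
Power = Φ(1.20) = 0.885.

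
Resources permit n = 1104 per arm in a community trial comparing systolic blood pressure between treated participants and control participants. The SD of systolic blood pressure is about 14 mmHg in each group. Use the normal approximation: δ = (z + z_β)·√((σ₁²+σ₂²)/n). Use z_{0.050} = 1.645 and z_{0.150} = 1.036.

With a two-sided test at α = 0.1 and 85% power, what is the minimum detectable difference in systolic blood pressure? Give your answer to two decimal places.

Minimum detectable difference ≈ 1.60 mmHg

δ = (z_{α/2} + z_β) · √((σ₁²+σ₂²)/n)
  = (1.645 + 1.036) · √(392/1104)
  = 2.681 · √0.35507
  = 2.681 · 0.5959
  = 1.5976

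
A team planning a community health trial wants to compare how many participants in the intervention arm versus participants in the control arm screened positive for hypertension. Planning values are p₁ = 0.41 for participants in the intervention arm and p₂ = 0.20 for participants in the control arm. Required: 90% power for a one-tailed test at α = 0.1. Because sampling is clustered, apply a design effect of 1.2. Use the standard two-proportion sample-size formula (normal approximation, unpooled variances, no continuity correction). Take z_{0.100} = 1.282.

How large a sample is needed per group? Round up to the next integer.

n = 72 per group

n = (z_α + z_β)² · [p₁(1−p₁) + p₂(1−p₂)] / (p₁ − p₂)²
  = (1.282 + 1.282)² · (0.41·0.59 + 0.20·0.80) / (0.21)²
  = (2.564)² · (0.2419 + 0.1600) / 0.0441
  = 6.5741 · 0.4019 / 0.0441
  = 59.91
Design effect: 1.2 × 59.91 = 71.89.
Round up → n = 72 per group.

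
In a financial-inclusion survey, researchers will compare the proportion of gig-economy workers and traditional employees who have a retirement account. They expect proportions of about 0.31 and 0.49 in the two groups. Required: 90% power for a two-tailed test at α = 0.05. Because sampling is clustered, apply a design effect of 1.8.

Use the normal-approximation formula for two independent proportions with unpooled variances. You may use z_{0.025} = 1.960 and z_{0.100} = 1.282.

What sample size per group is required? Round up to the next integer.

n = 271 per group

n = (z_{α/2} + z_β)² · [p₁(1−p₁) + p₂(1−p₂)] / (p₁ − p₂)²
  = (1.960 + 1.282)² · (0.31·0.69 + 0.49·0.51) / (-0.18)²
  = (3.242)² · (0.2139 + 0.2499) / 0.0324
  = 10.5106 · 0.4638 / 0.0324
  = 150.46
Design effect: 1.8 × 150.46 = 270.82.
Round up → n = 271 per group.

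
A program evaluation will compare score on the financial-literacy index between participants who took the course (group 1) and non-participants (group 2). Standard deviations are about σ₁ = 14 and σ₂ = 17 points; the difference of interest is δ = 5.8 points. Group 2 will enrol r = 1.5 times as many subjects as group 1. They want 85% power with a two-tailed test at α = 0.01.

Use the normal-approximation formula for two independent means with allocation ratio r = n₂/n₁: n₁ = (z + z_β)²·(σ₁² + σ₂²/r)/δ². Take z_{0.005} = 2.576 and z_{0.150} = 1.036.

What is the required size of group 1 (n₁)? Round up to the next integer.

n₁ = (z_{α/2} + z_β)² · (σ₁² + σ₂²/r) / δ²
   = (2.576 + 1.036)² · (14² + 17²/1.5) / 5.8²
   = 13.0465 · (196 + 192.6667) / 33.64
   = 13.0465 · 388.6667 / 33.64
   = 150.74
Round up → n₁ = 151; n₂ = r·n₁ = 1.5 × 151 = 227.

n₁ = 151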